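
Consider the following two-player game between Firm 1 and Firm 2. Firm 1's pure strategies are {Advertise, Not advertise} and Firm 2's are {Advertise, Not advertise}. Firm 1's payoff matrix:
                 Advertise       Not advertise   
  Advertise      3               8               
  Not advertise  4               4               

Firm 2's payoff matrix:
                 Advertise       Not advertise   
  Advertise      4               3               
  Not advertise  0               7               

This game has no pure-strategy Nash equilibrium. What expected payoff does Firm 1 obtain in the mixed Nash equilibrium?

4

Set Firm 1's expected payoff from Advertise equal to that from Not advertise:
  Firm 1's payoff from Advertise: q·3 + (1−q)·8 = -5q + 8
  Firm 1's payoff from Not advertise: q·4 + (1−q)·4 = 4
  -5q + 8 = 4  ⇒  -5q = -4  ⇒  q = 4/5.
At equilibrium Firm 1 is indifferent across rows, so Firm 1's payoff equals the payoff from Advertise: (4/5)·3 + (1/5)·8 = 4.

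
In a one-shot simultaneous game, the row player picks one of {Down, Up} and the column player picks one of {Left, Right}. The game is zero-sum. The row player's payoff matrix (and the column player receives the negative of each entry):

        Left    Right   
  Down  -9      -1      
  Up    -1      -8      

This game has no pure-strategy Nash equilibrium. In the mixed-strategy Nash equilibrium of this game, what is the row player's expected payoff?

For the row player to be willing to mix, the row player must be indifferent between Down and Up, which pins down the column player's mix.
  the row player's expected payoff from Down: q·(-9) + (1−q)·(-1) = -8q - 1
  the row player's expected payoff from Up: q·(-1) + (1−q)·(-8) = 7q - 8
  -8q - 1 = 7q - 8  ⇒  -15q = -7  ⇒  q = 7/15.
At equilibrium the row player is indifferent across rows, so the row player's payoff equals the payoff from Down: (7/15)·(-9) + (8/15)·(-1) = -71/15.

-71/15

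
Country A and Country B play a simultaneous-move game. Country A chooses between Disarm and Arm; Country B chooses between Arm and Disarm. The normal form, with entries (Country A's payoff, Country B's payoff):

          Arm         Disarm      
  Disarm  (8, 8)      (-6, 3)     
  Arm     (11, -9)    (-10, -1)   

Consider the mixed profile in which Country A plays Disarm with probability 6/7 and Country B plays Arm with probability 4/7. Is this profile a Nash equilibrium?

Given Country A's mix p = 6/7, Country B's payoff from Arm is 39/7 but from Disarm is 17/7. Country B strictly prefers Arm, so Country B would not mix.
So the proposed profile is not a Nash equilibrium.

No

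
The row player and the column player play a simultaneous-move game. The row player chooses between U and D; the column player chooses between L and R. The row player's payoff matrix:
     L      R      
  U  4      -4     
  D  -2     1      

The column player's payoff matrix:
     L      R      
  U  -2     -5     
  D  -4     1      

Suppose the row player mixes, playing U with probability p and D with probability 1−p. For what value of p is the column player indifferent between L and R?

p = 5/8

Set the column player's expected payoff from L equal to that from R:
  the column player's expected payoff from L: p·(-2) + (1−p)·(-4) = 2p - 4
  the column player's expected payoff from R: p·(-5) + (1−p)·1 = -6p + 1
  2p - 4 = -6p + 1  ⇒  8p = 5  ⇒  p = 5/8.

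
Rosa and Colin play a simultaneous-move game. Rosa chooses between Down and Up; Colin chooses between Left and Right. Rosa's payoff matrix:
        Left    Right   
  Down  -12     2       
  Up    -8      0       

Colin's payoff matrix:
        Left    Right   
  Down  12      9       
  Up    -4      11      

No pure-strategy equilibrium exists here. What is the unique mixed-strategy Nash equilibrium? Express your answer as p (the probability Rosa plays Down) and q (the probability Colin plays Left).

p = 5/6, q = 1/3

Set Colin's expected payoff from Left equal to that from Right:
  Colin's payoff from Left: p·12 + (1−p)·(-4) = 16p - 4
  Colin's payoff from Right: p·9 + (1−p)·11 = -2p + 11
  16p - 4 = -2p + 11  ⇒  18p = 15  ⇒  p = 5/6.
For Rosa to be willing to mix, Rosa must be indifferent between Down and Up, which pins down Colin's mix.
  Rosa's payoff to Down: q·(-12) + (1−q)·2 = -14q + 2
  Rosa's payoff to Up: q·(-8) + (1−q)·0 = -8q
  -14q + 2 = -8q  ⇒  -6q = -2  ⇒  q = 1/3.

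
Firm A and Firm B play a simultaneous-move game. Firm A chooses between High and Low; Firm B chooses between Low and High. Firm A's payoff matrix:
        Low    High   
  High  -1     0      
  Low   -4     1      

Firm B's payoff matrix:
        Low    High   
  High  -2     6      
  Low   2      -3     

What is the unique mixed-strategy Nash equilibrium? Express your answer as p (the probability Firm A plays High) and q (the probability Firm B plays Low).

p = 5/13, q = 1/4

Firm B's indifference between Low and High determines Firm A's mixing probability p:
  Firm B's payoff to Low: p·(-2) + (1−p)·2 = -4p + 2
  Firm B's payoff to High: p·6 + (1−p)·(-3) = 9p - 3
  -4p + 2 = 9p - 3  ⇒  -13p = -5  ⇒  p = 5/13.
Set Firm A's expected payoff from High equal to that from Low:
  Firm A's payoff to High: q·(-1) + (1−q)·0 = -q
  Firm A's payoff to Low: q·(-4) + (1−q)·1 = -5q + 1
  -q = -5q + 1  ⇒  4q = 1  ⇒  q = 1/4.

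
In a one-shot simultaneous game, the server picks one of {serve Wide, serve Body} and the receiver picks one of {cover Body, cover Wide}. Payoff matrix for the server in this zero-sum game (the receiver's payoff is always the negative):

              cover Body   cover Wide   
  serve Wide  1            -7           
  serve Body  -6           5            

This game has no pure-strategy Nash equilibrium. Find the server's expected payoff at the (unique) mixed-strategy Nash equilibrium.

The receiver's mix must leave the server indifferent between serve Wide and serve Body.
  the server's payoff from serve Wide: q·1 + (1−q)·(-7) = 8q - 7
  the server's payoff from serve Body: q·(-6) + (1−q)·5 = -11q + 5
  8q - 7 = -11q + 5  ⇒  19q = 12  ⇒  q = 12/19.
At equilibrium the server is indifferent across rows, so the server's payoff equals the payoff from serve Wide: (12/19)·1 + (7/19)·(-7) = -37/19.

-37/19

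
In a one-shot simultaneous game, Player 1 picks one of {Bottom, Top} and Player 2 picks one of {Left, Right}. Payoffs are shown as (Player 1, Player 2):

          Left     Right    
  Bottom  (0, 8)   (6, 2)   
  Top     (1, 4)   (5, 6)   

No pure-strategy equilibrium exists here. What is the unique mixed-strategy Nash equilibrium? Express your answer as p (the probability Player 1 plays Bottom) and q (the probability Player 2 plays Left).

p = 1/4, q = 1/2

In a mixed equilibrium Player 2 is indifferent between Left and Right; this condition fixes p.
  Player 2's payoff to Left: p·8 + (1−p)·4 = 4p + 4
  Player 2's payoff to Right: p·2 + (1−p)·6 = -4p + 6
  4p + 4 = -4p + 6  ⇒  8p = 2  ⇒  p = 1/4.
In a mixed equilibrium Player 1 is indifferent between Bottom and Top; this condition fixes q.
  Player 1's expected payoff from Bottom: q·0 + (1−q)·6 = -6q + 6
  Player 1's expected payoff from Top: q·1 + (1−q)·5 = -4q + 5
  -6q + 6 = -4q + 5  ⇒  -2q = -1  ⇒  q = 1/2.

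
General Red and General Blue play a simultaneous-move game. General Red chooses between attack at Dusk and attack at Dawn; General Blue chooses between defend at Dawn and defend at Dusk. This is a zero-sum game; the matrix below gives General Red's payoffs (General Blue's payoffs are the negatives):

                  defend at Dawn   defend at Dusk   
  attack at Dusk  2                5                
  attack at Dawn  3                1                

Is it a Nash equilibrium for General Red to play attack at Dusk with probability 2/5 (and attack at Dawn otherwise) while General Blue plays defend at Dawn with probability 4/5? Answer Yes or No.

Check General Blue's indifference given General Red's mix p = 2/5:
  payoff from defend at Dawn = -13/5; payoff from defend at Dusk = -13/5 — equal.
Check General Red's indifference given General Blue's mix q = 4/5:
  payoff from attack at Dusk = 13/5; payoff from attack at Dawn = 13/5 — equal.
Both players are indifferent, so neither can profitably deviate.

Yes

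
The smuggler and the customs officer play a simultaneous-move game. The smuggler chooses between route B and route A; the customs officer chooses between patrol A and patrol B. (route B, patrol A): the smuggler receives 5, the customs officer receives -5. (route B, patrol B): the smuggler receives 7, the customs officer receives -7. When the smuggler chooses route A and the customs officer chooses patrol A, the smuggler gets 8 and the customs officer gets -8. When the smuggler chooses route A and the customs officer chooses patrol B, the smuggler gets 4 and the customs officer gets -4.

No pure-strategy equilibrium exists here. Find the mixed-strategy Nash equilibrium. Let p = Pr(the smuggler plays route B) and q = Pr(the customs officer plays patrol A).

In a mixed equilibrium the customs officer is indifferent between patrol A and patrol B; this condition fixes p.
  the customs officer's expected payoff from patrol A: p·(-5) + (1−p)·(-8) = 3p - 8
  the customs officer's expected payoff from patrol B: p·(-7) + (1−p)·(-4) = -3p - 4
  3p - 8 = -3p - 4  ⇒  6p = 4  ⇒  p = 2/3.
The customs officer's mix must leave the smuggler indifferent between route B and route A.
  the smuggler's payoff to route B: q·5 + (1−q)·7 = -2q + 7
  the smuggler's payoff to route A: q·8 + (1−q)·4 = 4q + 4
  -2q + 7 = 4q + 4  ⇒  -6q = -3  ⇒  q = 1/2.

p = 2/3, q = 1/2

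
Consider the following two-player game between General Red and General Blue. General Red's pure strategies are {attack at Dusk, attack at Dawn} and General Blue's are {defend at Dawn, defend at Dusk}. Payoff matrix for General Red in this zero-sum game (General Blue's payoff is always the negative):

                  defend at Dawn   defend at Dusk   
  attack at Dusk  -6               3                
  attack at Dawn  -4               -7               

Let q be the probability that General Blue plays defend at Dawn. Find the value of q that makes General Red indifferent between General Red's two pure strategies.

q = 5/6

For General Red to be willing to mix, General Red must be indifferent between attack at Dusk and attack at Dawn, which pins down General Blue's mix.
  General Red's payoff to attack at Dusk: q·(-6) + (1−q)·3 = -9q + 3
  General Red's payoff to attack at Dawn: q·(-4) + (1−q)·(-7) = 3q - 7
  -9q + 3 = 3q - 7  ⇒  -12q = -10  ⇒  q = 5/6.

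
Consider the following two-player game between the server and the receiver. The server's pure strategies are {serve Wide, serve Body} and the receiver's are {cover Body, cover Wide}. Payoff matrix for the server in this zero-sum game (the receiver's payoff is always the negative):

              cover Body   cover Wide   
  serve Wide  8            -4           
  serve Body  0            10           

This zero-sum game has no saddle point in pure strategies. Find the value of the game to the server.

v = 40/11

For the server to be willing to mix, the server must be indifferent between serve Wide and serve Body, which pins down the receiver's mix.
  the server's payoff from serve Wide: q·8 + (1−q)·(-4) = 12q - 4
  the server's payoff from serve Body: q·0 + (1−q)·10 = -10q + 10
  12q - 4 = -10q + 10  ⇒  22q = 14  ⇒  q = 7/11.
The value is the server's expected payoff against this mix (using serve Wide): (7/11)·8 + (4/11)·(-4) = 40/11.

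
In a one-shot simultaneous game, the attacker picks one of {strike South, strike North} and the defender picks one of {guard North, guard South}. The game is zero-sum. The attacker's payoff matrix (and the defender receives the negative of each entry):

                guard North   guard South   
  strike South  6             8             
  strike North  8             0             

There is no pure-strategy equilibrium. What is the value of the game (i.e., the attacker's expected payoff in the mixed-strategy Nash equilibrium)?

v = 32/5

In a mixed equilibrium the attacker is indifferent between strike South and strike North; this condition fixes q.
  the attacker's payoff from strike South: q·6 + (1−q)·8 = -2q + 8
  the attacker's payoff from strike North: q·8 + (1−q)·0 = 8q
  -2q + 8 = 8q  ⇒  -10q = -8  ⇒  q = 4/5.
The value is the attacker's expected payoff against this mix (using strike South): (4/5)·6 + (1/5)·8 = 32/5.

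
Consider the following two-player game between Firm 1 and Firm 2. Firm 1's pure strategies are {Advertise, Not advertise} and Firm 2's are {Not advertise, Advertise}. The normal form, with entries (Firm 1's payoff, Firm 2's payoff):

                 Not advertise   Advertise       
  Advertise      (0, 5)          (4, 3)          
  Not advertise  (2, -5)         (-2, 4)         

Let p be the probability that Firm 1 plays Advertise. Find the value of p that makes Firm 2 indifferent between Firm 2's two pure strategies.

p = 9/11

Firm 2's indifference between Not advertise and Advertise determines Firm 1's mixing probability p:
  Firm 2's payoff to Not advertise: p·5 + (1−p)·(-5) = 10p - 5
  Firm 2's payoff to Advertise: p·3 + (1−p)·4 = -p + 4
  10p - 5 = -p + 4  ⇒  11p = 9  ⇒  p = 9/11.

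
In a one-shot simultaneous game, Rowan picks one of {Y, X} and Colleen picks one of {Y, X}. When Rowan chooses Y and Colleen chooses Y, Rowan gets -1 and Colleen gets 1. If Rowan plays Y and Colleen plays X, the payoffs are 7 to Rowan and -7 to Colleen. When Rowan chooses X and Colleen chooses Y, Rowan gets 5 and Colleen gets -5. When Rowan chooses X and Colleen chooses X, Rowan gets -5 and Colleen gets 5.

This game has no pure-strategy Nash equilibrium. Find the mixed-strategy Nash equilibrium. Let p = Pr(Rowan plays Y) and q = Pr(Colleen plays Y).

p = 5/9, q = 2/3

Set Colleen's expected payoff from Y equal to that from X:
  Colleen's payoff to Y: p·1 + (1−p)·(-5) = 6p - 5
  Colleen's payoff to X: p·(-7) + (1−p)·5 = -12p + 5
  6p - 5 = -12p + 5  ⇒  18p = 10  ⇒  p = 5/9.
Set Rowan's expected payoff from Y equal to that from X:
  Rowan's payoff to Y: q·(-1) + (1−q)·7 = -8q + 7
  Rowan's payoff to X: q·5 + (1−q)·(-5) = 10q - 5
  -8q + 7 = 10q - 5  ⇒  -18q = -12  ⇒  q = 2/3.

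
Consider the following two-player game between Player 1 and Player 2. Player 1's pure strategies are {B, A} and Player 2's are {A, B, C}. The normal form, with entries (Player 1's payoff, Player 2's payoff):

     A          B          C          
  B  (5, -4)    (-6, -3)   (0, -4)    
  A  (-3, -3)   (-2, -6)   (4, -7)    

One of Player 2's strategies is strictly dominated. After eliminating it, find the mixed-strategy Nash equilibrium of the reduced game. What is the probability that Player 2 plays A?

q = 1/3

Player 2's strategy C is strictly dominated by B: -3 > -4 and -6 > -7. Eliminate C.
Set Player 1's expected payoff from B equal to that from A:
  Player 1's payoff to B: q·5 + (1−q)·(-6) = 11q - 6
  Player 1's payoff to A: q·(-3) + (1−q)·(-2) = -q - 2
  11q - 6 = -q - 2  ⇒  12q = 4  ⇒  q = 1/3.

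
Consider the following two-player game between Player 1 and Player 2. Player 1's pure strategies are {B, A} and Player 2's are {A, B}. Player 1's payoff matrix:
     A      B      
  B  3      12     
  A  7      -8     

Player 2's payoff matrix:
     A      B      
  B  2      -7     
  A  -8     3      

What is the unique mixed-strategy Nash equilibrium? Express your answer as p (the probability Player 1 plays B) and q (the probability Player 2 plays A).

Player 1's mix must leave Player 2 indifferent between A and B.
  Player 2's expected payoff from A: p·2 + (1−p)·(-8) = 10p - 8
  Player 2's expected payoff from B: p·(-7) + (1−p)·3 = -10p + 3
  10p - 8 = -10p + 3  ⇒  20p = 11  ⇒  p = 11/20.
Player 2's mix must leave Player 1 indifferent between B and A.
  Player 1's expected payoff from B: q·3 + (1−q)·12 = -9q + 12
  Player 1's expected payoff from A: q·7 + (1−q)·(-8) = 15q - 8
  -9q + 12 = 15q - 8  ⇒  -24q = -20  ⇒  q = 5/6.

p = 11/20, q = 5/6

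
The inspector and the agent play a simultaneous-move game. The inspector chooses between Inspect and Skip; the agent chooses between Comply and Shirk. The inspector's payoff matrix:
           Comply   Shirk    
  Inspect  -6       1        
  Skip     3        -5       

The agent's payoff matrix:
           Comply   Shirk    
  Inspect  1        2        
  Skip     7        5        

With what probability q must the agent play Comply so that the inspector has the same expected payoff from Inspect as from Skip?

For the inspector to be willing to mix, the inspector must be indifferent between Inspect and Skip, which pins down the agent's mix.
  the inspector's expected payoff from Inspect: q·(-6) + (1−q)·1 = -7q + 1
  the inspector's expected payoff from Skip: q·3 + (1−q)·(-5) = 8q - 5
  -7q + 1 = 8q - 5  ⇒  -15q = -6  ⇒  q = 2/5.

q = 2/5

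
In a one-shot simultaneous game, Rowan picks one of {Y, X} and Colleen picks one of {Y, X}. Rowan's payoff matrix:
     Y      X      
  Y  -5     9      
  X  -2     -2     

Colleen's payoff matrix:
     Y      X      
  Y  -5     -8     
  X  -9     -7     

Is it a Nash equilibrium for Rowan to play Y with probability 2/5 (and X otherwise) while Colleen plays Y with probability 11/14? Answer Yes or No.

Check Colleen's indifference given Rowan's mix p = 2/5:
  payoff from Y = -37/5; payoff from X = -37/5 — equal.
Check Rowan's indifference given Colleen's mix q = 11/14:
  payoff from Y = -2; payoff from X = -2 — equal.
Both players are indifferent, so neither can profitably deviate.

Yes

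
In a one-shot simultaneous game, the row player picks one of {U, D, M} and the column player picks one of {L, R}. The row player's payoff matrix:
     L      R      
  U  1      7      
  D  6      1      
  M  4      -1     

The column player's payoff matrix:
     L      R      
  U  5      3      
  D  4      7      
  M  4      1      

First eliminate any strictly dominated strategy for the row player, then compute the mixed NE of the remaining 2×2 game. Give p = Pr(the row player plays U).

p = 3/5

The row player's strategy M is strictly dominated by D: 6 > 4 and 1 > -1. Eliminate M.
In a mixed equilibrium the column player is indifferent between L and R; this condition fixes p.
  the column player's expected payoff from L: p·5 + (1−p)·4 = p + 4
  the column player's expected payoff from R: p·3 + (1−p)·7 = -4p + 7
  p + 4 = -4p + 7  ⇒  5p = 3  ⇒  p = 3/5.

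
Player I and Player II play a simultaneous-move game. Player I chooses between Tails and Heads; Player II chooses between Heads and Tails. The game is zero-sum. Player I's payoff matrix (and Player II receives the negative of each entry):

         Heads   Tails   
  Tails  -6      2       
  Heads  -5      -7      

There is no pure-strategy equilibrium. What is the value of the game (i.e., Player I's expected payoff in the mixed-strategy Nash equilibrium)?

For Player I to be willing to mix, Player I must be indifferent between Tails and Heads, which pins down Player II's mix.
  Player I's expected payoff from Tails: q·(-6) + (1−q)·2 = -8q + 2
  Player I's expected payoff from Heads: q·(-5) + (1−q)·(-7) = 2q - 7
  -8q + 2 = 2q - 7  ⇒  -10q = -9  ⇒  q = 9/10.
The value is Player I's expected payoff against this mix (using Tails): (9/10)·(-6) + (1/10)·2 = -26/5.

v = -26/5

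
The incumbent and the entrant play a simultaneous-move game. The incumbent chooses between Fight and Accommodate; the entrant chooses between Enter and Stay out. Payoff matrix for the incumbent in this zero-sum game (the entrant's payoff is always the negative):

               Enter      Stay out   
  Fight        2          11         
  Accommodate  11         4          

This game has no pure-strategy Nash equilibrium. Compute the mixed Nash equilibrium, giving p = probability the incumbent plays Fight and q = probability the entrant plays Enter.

In a mixed equilibrium the entrant is indifferent between Enter and Stay out; this condition fixes p.
  the entrant's payoff from Enter: p·(-2) + (1−p)·(-11) = 9p - 11
  the entrant's payoff from Stay out: p·(-11) + (1−p)·(-4) = -7p - 4
  9p - 11 = -7p - 4  ⇒  16p = 7  ⇒  p = 7/16.
The entrant's mix must leave the incumbent indifferent between Fight and Accommodate.
  the incumbent's payoff to Fight: q·2 + (1−q)·11 = -9q + 11
  the incumbent's payoff to Accommodate: q·11 + (1−q)·4 = 7q + 4
  -9q + 11 = 7q + 4  ⇒  -16q = -7  ⇒  q = 7/16.

p = 7/16, q = 7/16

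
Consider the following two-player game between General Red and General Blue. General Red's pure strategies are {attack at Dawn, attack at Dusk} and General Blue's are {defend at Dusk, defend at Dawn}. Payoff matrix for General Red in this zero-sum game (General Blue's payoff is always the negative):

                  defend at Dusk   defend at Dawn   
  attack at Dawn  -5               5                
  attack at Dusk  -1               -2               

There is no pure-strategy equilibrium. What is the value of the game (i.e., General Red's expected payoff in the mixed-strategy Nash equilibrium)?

v = -15/11

For General Red to be willing to mix, General Red must be indifferent between attack at Dawn and attack at Dusk, which pins down General Blue's mix.
  General Red's payoff to attack at Dawn: q·(-5) + (1−q)·5 = -10q + 5
  General Red's payoff to attack at Dusk: q·(-1) + (1−q)·(-2) = q - 2
  -10q + 5 = q - 2  ⇒  -11q = -7  ⇒  q = 7/11.
The value is General Red's expected payoff against this mix (using attack at Dawn): (7/11)·(-5) + (4/11)·5 = -15/11.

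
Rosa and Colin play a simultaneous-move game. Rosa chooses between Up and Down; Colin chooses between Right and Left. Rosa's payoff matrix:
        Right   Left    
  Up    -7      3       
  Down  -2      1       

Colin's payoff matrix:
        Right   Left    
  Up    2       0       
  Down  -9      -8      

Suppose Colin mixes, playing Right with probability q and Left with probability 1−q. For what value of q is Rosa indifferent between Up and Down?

q = 2/7

Set Rosa's expected payoff from Up equal to that from Down:
  Rosa's expected payoff from Up: q·(-7) + (1−q)·3 = -10q + 3
  Rosa's expected payoff from Down: q·(-2) + (1−q)·1 = -3q + 1
  -10q + 3 = -3q + 1  ⇒  -7q = -2  ⇒  q = 2/7.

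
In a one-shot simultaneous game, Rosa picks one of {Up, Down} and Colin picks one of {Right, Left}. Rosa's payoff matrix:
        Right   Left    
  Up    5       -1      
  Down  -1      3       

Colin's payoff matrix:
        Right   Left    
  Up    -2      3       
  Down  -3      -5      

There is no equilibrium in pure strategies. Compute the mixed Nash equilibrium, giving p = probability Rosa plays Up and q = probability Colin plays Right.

In a mixed equilibrium Colin is indifferent between Right and Left; this condition fixes p.
  Colin's payoff from Right: p·(-2) + (1−p)·(-3) = p - 3
  Colin's payoff from Left: p·3 + (1−p)·(-5) = 8p - 5
  p - 3 = 8p - 5  ⇒  -7p = -2  ⇒  p = 2/7.
In a mixed equilibrium Rosa is indifferent between Up and Down; this condition fixes q.
  Rosa's payoff from Up: q·5 + (1−q)·(-1) = 6q - 1
  Rosa's payoff from Down: q·(-1) + (1−q)·3 = -4q + 3
  6q - 1 = -4q + 3  ⇒  10q = 4  ⇒  q = 2/5.

p = 2/7, q = 2/5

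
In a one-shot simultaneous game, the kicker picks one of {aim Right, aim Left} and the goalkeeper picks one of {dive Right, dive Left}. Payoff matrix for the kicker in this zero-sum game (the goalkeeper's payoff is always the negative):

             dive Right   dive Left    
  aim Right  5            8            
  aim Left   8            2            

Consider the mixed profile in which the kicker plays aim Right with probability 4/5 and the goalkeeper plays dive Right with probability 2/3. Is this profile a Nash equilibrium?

Given the kicker's mix p = 4/5, the goalkeeper's payoff from dive Right is -28/5 but from dive Left is -34/5. The goalkeeper strictly prefers dive Right, so the goalkeeper would not mix.
So the proposed profile is not a Nash equilibrium.

No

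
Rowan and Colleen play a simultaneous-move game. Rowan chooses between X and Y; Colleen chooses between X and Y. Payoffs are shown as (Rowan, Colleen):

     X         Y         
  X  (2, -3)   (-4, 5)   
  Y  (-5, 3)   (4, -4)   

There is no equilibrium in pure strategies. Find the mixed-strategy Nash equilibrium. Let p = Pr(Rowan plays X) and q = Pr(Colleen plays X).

p = 7/15, q = 8/15

For Colleen to be willing to mix, Colleen must be indifferent between X and Y, which pins down Rowan's mix.
  Colleen's payoff to X: p·(-3) + (1−p)·3 = -6p + 3
  Colleen's payoff to Y: p·5 + (1−p)·(-4) = 9p - 4
  -6p + 3 = 9p - 4  ⇒  -15p = -7  ⇒  p = 7/15.
Set Rowan's expected payoff from X equal to that from Y:
  Rowan's expected payoff from X: q·2 + (1−q)·(-4) = 6q - 4
  Rowan's expected payoff from Y: q·(-5) + (1−q)·4 = -9q + 4
  6q - 4 = -9q + 4  ⇒  15q = 8  ⇒  q = 8/15.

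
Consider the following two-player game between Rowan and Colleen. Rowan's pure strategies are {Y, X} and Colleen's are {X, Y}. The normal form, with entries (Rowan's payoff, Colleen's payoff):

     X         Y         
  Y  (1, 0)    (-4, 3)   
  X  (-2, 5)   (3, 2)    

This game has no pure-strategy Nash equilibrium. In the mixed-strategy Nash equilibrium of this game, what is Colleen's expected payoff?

For Colleen to be willing to mix, Colleen must be indifferent between X and Y, which pins down Rowan's mix.
  Colleen's payoff from X: p·0 + (1−p)·5 = -5p + 5
  Colleen's payoff from Y: p·3 + (1−p)·2 = p + 2
  -5p + 5 = p + 2  ⇒  -6p = -3  ⇒  p = 1/2.
At equilibrium Colleen is indifferent across columns, so Colleen's payoff equals the payoff from X: (1/2)·0 + (1/2)·5 = 5/2.

5/2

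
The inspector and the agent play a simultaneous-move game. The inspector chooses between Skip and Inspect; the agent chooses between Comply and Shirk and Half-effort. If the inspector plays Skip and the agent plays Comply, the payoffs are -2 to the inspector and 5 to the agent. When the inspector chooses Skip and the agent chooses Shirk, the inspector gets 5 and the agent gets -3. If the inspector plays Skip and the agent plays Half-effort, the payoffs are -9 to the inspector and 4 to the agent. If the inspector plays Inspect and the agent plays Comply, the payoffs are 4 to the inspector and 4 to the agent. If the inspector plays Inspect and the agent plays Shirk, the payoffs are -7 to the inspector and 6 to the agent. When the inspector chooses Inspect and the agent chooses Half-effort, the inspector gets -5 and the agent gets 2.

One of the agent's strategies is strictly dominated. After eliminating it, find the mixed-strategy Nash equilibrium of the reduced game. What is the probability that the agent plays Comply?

The agent's strategy Half-effort is strictly dominated by Comply: 5 > 4 and 4 > 2. Eliminate Half-effort.
For the inspector to be willing to mix, the inspector must be indifferent between Skip and Inspect, which pins down the agent's mix.
  the inspector's expected payoff from Skip: q·(-2) + (1−q)·5 = -7q + 5
  the inspector's expected payoff from Inspect: q·4 + (1−q)·(-7) = 11q - 7
  -7q + 5 = 11q - 7  ⇒  -18q = -12  ⇒  q = 2/3.

q = 2/3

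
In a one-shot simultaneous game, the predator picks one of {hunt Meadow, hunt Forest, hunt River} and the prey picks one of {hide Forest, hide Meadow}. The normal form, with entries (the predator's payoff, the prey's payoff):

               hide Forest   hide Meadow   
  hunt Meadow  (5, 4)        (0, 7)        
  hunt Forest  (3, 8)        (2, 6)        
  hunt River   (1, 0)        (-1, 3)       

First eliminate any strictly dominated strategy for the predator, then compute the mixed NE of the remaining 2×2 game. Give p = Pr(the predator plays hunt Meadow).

p = 2/5

The predator's strategy hunt River is strictly dominated by hunt Forest: 3 > 1 and 2 > -1. Eliminate hunt River.
Set the prey's expected payoff from hide Forest equal to that from hide Meadow:
  the prey's expected payoff from hide Forest: p·4 + (1−p)·8 = -4p + 8
  the prey's expected payoff from hide Meadow: p·7 + (1−p)·6 = p + 6
  -4p + 8 = p + 6  ⇒  -5p = -2  ⇒  p = 2/5.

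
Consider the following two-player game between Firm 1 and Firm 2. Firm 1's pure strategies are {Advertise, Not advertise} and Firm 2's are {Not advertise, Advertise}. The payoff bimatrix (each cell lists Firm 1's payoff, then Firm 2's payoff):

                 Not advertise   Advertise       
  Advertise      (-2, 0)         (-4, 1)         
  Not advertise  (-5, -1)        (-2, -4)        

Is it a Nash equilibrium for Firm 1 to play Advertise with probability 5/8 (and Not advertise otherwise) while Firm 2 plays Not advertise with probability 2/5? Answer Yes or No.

No

Given Firm 1's mix p = 5/8, Firm 2's payoff from Not advertise is -3/8 but from Advertise is -7/8. Firm 2 strictly prefers Not advertise, so Firm 2 would not mix.
So the proposed profile is not a Nash equilibrium.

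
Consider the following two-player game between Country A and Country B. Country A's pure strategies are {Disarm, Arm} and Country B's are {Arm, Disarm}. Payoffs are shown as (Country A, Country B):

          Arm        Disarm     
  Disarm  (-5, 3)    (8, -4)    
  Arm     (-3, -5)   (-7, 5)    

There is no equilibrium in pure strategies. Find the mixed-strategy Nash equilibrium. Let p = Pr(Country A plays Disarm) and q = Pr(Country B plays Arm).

p = 10/17, q = 15/17

For Country B to be willing to mix, Country B must be indifferent between Arm and Disarm, which pins down Country A's mix.
  Country B's payoff to Arm: p·3 + (1−p)·(-5) = 8p - 5
  Country B's payoff to Disarm: p·(-4) + (1−p)·5 = -9p + 5
  8p - 5 = -9p + 5  ⇒  17p = 10  ⇒  p = 10/17.
Country B's mix must leave Country A indifferent between Disarm and Arm.
  Country A's payoff from Disarm: q·(-5) + (1−q)·8 = -13q + 8
  Country A's payoff from Arm: q·(-3) + (1−q)·(-7) = 4q - 7
  -13q + 8 = 4q - 7  ⇒  -17q = -15  ⇒  q = 15/17.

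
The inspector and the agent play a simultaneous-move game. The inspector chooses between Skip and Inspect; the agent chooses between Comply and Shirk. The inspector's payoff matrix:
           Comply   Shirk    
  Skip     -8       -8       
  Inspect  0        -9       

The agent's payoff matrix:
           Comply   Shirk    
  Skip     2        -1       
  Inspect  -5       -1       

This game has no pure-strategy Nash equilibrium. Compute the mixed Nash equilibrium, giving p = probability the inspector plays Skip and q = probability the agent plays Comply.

The inspector's mix must leave the agent indifferent between Comply and Shirk.
  the agent's expected payoff from Comply: p·2 + (1−p)·(-5) = 7p - 5
  the agent's expected payoff from Shirk: p·(-1) + (1−p)·(-1) = -1
  7p - 5 = -1  ⇒  7p = 4  ⇒  p = 4/7.
The agent's mix must leave the inspector indifferent between Skip and Inspect.
  the inspector's payoff to Skip: q·(-8) + (1−q)·(-8) = -8
  the inspector's payoff to Inspect: q·0 + (1−q)·(-9) = 9q - 9
  -8 = 9q - 9  ⇒  -9q = -1  ⇒  q = 1/9.

p = 4/7, q = 1/9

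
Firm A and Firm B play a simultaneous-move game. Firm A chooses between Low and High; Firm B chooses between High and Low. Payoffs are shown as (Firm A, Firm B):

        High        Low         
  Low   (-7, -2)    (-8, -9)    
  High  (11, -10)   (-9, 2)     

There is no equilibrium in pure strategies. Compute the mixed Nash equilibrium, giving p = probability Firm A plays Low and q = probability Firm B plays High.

p = 12/19, q = 1/19

For Firm B to be willing to mix, Firm B must be indifferent between High and Low, which pins down Firm A's mix.
  Firm B's expected payoff from High: p·(-2) + (1−p)·(-10) = 8p - 10
  Firm B's expected payoff from Low: p·(-9) + (1−p)·2 = -11p + 2
  8p - 10 = -11p + 2  ⇒  19p = 12  ⇒  p = 12/19.
Set Firm A's expected payoff from Low equal to that from High:
  Firm A's payoff to Low: q·(-7) + (1−q)·(-8) = q - 8
  Firm A's payoff to High: q·11 + (1−q)·(-9) = 20q - 9
  q - 8 = 20q - 9  ⇒  -19q = -1  ⇒  q = 1/19.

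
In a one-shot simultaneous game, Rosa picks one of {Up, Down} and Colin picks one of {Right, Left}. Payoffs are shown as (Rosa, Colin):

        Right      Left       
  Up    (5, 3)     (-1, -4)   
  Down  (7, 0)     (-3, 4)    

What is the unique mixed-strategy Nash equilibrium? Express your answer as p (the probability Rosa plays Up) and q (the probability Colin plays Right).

p = 4/11, q = 1/2

In a mixed equilibrium Colin is indifferent between Right and Left; this condition fixes p.
  Colin's payoff to Right: p·3 + (1−p)·0 = 3p
  Colin's payoff to Left: p·(-4) + (1−p)·4 = -8p + 4
  3p = -8p + 4  ⇒  11p = 4  ⇒  p = 4/11.
For Rosa to be willing to mix, Rosa must be indifferent between Up and Down, which pins down Colin's mix.
  Rosa's payoff from Up: q·5 + (1−q)·(-1) = 6q - 1
  Rosa's payoff from Down: q·7 + (1−q)·(-3) = 10q - 3
  6q - 1 = 10q - 3  ⇒  -4q = -2  ⇒  q = 1/2.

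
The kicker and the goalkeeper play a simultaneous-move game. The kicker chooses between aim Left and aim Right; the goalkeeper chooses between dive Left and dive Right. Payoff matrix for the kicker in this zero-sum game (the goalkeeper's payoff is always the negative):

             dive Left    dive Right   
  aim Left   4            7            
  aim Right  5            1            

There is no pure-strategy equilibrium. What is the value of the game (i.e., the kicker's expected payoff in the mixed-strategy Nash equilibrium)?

v = 31/7

For the kicker to be willing to mix, the kicker must be indifferent between aim Left and aim Right, which pins down the goalkeeper's mix.
  the kicker's expected payoff from aim Left: q·4 + (1−q)·7 = -3q + 7
  the kicker's expected payoff from aim Right: q·5 + (1−q)·1 = 4q + 1
  -3q + 7 = 4q + 1  ⇒  -7q = -6  ⇒  q = 6/7.
The value is the kicker's expected payoff against this mix (using aim Left): (6/7)·4 + (1/7)·7 = 31/7.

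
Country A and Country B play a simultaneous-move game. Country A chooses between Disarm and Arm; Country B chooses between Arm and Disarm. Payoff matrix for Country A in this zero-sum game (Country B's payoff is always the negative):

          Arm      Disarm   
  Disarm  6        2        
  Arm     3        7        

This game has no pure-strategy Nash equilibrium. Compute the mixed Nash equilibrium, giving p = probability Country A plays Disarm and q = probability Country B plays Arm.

In a mixed equilibrium Country B is indifferent between Arm and Disarm; this condition fixes p.
  Country B's payoff from Arm: p·(-6) + (1−p)·(-3) = -3p - 3
  Country B's payoff from Disarm: p·(-2) + (1−p)·(-7) = 5p - 7
  -3p - 3 = 5p - 7  ⇒  -8p = -4  ⇒  p = 1/2.
Country B's mix must leave Country A indifferent between Disarm and Arm.
  Country A's payoff to Disarm: q·6 + (1−q)·2 = 4q + 2
  Country A's payoff to Arm: q·3 + (1−q)·7 = -4q + 7
  4q + 2 = -4q + 7  ⇒  8q = 5  ⇒  q = 5/8.

p = 1/2, q = 5/8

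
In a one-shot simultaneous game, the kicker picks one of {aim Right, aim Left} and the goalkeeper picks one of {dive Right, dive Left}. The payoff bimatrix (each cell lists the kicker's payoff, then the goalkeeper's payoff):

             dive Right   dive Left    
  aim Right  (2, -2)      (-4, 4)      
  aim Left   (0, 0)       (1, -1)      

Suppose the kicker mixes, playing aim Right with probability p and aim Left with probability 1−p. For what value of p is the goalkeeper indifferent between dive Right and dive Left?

The kicker's mix must leave the goalkeeper indifferent between dive Right and dive Left.
  the goalkeeper's payoff to dive Right: p·(-2) + (1−p)·0 = -2p
  the goalkeeper's payoff to dive Left: p·4 + (1−p)·(-1) = 5p - 1
  -2p = 5p - 1  ⇒  -7p = -1  ⇒  p = 1/7.

p = 1/7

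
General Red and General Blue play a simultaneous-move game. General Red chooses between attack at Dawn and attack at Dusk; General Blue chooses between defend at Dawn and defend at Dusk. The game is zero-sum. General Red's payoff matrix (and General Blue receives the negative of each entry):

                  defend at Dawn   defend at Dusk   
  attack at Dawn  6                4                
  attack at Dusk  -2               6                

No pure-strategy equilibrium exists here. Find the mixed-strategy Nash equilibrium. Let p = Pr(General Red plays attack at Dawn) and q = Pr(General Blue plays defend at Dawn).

General Red's mix must leave General Blue indifferent between defend at Dawn and defend at Dusk.
  General Blue's payoff to defend at Dawn: p·(-6) + (1−p)·2 = -8p + 2
  General Blue's payoff to defend at Dusk: p·(-4) + (1−p)·(-6) = 2p - 6
  -8p + 2 = 2p - 6  ⇒  -10p = -8  ⇒  p = 4/5.
In a mixed equilibrium General Red is indifferent between attack at Dawn and attack at Dusk; this condition fixes q.
  General Red's expected payoff from attack at Dawn: q·6 + (1−q)·4 = 2q + 4
  General Red's expected payoff from attack at Dusk: q·(-2) + (1−q)·6 = -8q + 6
  2q + 4 = -8q + 6  ⇒  10q = 2  ⇒  q = 1/5.

p = 4/5, q = 1/5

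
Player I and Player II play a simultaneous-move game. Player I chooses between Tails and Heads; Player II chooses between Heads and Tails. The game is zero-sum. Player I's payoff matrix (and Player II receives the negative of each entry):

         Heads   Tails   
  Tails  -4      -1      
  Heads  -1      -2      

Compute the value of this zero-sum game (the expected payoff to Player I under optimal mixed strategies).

Player II's mix must leave Player I indifferent between Tails and Heads.
  Player I's payoff from Tails: q·(-4) + (1−q)·(-1) = -3q - 1
  Player I's payoff from Heads: q·(-1) + (1−q)·(-2) = q - 2
  -3q - 1 = q - 2  ⇒  -4q = -1  ⇒  q = 1/4.
The value is Player I's expected payoff against this mix (using Tails): (1/4)·(-4) + (3/4)·(-1) = -7/4.

v = -7/4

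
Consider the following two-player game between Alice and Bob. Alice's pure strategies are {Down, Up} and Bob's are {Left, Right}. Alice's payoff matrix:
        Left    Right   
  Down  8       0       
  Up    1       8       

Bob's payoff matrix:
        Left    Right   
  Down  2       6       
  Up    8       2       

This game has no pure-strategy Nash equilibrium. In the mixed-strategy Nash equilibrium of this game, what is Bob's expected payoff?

22/5

Alice's mix must leave Bob indifferent between Left and Right.
  Bob's payoff to Left: p·2 + (1−p)·8 = -6p + 8
  Bob's payoff to Right: p·6 + (1−p)·2 = 4p + 2
  -6p + 8 = 4p + 2  ⇒  -10p = -6  ⇒  p = 3/5.
At equilibrium Bob is indifferent across columns, so Bob's payoff equals the payoff from Left: (3/5)·2 + (2/5)·8 = 22/5.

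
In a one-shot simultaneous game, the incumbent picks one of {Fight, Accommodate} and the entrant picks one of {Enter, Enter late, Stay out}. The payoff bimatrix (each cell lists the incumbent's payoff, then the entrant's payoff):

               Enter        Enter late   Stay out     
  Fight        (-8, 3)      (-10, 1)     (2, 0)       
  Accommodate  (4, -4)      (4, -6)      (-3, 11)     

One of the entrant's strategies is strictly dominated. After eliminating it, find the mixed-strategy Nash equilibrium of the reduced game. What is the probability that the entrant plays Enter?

The entrant's strategy Enter late is strictly dominated by Enter: 3 > 1 and -4 > -6. Eliminate Enter late.
For the incumbent to be willing to mix, the incumbent must be indifferent between Fight and Accommodate, which pins down the entrant's mix.
  the incumbent's payoff from Fight: q·(-8) + (1−q)·2 = -10q + 2
  the incumbent's payoff from Accommodate: q·4 + (1−q)·(-3) = 7q - 3
  -10q + 2 = 7q - 3  ⇒  -17q = -5  ⇒  q = 5/17.

q = 5/17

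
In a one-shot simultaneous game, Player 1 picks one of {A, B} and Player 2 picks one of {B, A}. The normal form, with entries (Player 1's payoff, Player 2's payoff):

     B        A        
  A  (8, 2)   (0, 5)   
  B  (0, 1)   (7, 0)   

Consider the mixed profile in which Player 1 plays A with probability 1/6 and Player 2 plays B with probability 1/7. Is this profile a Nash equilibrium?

No

Given Player 1's mix p = 1/6, Player 2's payoff from B is 7/6 but from A is 5/6. Player 2 strictly prefers B, so Player 2 would not mix.
So the proposed profile is not a Nash equilibrium.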